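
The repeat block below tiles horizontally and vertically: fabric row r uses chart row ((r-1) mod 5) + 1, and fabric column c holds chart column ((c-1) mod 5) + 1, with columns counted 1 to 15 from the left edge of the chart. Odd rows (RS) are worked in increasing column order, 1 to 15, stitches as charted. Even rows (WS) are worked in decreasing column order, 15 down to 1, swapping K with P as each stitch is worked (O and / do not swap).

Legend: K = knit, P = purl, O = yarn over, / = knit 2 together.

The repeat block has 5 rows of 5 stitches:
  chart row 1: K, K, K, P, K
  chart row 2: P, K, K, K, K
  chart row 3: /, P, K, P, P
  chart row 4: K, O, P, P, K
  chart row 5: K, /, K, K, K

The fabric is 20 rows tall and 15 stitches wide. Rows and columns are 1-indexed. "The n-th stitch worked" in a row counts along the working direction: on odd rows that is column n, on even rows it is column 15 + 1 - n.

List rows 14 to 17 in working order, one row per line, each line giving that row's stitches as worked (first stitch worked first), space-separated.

Rows as worked:
P K K O P P K K O P P K K O P
K / K K K K / K K K K / K K K
P K P P P P K P P P P K P P P
P K K K K P K K K K P K K K K

Derivation:
Row 14: chart row 4, WS - tiled (columns 1-15): K O P P K K O P P K K O P P K; work from column 15 back to 1 with K<->P swapped.
Row 15: chart row 5, RS - tile across columns 1-15 and work as-is.
Row 16: chart row 1, WS - tiled (columns 1-15): K K K P K K K K P K K K K P K; work from column 15 back to 1 with K<->P swapped.
Row 17: chart row 2, RS - tile across columns 1-15 and work as-is.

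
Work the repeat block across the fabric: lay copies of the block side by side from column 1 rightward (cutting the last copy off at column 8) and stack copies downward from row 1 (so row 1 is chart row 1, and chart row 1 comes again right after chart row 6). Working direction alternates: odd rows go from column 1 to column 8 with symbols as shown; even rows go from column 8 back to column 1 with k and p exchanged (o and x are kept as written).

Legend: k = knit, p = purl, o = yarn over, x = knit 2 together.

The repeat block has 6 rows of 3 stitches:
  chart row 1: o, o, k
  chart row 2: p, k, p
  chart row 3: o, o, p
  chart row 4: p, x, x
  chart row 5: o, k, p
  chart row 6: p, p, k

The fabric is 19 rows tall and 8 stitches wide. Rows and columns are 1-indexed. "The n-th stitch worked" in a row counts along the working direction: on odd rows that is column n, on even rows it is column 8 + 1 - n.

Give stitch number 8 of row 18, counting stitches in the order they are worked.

Row 18 uses chart row ((18-1) mod 6)+1 = 6. Row 18 is even, so WS.
Chart row 6 tiled across columns 1-8: p p k p p k p p
Wrong side: read the tiled row from column 8 down to 1 and exchange k with p (leave o, x).
Row 18 as worked: k k p k k p k k
The 8th stitch worked is k.

== STITCH ==
k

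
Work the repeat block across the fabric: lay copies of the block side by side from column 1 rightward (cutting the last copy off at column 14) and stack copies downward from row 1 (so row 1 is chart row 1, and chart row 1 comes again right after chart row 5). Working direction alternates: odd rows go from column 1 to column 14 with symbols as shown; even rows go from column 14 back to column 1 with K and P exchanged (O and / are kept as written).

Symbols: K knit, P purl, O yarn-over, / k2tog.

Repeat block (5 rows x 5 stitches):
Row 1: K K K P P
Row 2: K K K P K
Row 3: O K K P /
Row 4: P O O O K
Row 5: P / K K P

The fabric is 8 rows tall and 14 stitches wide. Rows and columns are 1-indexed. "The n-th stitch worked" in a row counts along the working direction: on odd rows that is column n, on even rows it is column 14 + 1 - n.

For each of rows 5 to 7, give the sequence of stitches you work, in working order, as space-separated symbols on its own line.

Row 5: chart row 5, RS - tile across columns 1-14 and work as-is.
Row 6: chart row 1, WS - tiled (columns 1-14): K K K P P K K K P P K K K P; work from column 14 back to 1 with K<->P swapped.
Row 7: chart row 2, RS - tile across columns 1-14 and work as-is.

== ROWS AS WORKED ==
P / K K P P / K K P P / K K
K P P P K K P P P K K P P P
K K K P K K K K P K K K K P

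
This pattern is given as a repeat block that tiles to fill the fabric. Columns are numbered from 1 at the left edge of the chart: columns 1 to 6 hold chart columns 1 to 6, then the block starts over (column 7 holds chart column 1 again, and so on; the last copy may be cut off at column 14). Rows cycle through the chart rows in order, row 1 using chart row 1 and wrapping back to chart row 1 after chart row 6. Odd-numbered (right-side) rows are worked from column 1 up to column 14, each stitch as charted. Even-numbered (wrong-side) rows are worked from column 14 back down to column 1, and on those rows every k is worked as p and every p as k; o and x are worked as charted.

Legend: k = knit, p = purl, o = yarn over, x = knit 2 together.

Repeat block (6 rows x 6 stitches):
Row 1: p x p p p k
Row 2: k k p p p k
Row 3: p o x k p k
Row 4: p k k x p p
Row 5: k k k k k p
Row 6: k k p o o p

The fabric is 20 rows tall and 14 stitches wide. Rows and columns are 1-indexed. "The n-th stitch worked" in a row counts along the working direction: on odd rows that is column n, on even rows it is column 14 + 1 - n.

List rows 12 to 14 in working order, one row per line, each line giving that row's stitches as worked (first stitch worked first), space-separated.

Row 12: chart row 6, WS - tiled (columns 1-14): k k p o o p k k p o o p k k; work from column 14 back to 1 with k<->p swapped.
Row 13: chart row 1, RS - tile across columns 1-14 and work as-is.
Row 14: chart row 2, WS - tiled (columns 1-14): k k p p p k k k p p p k k k; work from column 14 back to 1 with k<->p swapped.

Result:
p p k o o k p p k o o k p p
p x p p p k p x p p p k p x
p p p k k k p p p k k k p p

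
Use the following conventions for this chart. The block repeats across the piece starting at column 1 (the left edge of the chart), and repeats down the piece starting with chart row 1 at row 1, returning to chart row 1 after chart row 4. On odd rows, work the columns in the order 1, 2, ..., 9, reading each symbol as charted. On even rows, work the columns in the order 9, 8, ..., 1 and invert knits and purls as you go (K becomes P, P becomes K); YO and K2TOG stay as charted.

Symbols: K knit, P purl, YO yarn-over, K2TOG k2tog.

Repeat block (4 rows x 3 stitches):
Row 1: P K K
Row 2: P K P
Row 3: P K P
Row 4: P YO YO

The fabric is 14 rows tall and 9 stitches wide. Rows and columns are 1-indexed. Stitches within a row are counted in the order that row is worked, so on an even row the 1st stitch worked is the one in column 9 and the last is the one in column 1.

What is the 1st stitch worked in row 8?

Row 8: (8-1) mod 4 = 3, so use chart row 4. Even row -> WS.
Chart row 4 tiled across columns 1-9: P YO YO P YO YO P YO YO
Wrong side: read the tiled row from column 9 down to 1 and exchange K with P (leave YO, K2TOG).
Row 8 as worked: YO YO K YO YO K YO YO K
Stitch 1 in working order -> YO

== STITCH ==
YO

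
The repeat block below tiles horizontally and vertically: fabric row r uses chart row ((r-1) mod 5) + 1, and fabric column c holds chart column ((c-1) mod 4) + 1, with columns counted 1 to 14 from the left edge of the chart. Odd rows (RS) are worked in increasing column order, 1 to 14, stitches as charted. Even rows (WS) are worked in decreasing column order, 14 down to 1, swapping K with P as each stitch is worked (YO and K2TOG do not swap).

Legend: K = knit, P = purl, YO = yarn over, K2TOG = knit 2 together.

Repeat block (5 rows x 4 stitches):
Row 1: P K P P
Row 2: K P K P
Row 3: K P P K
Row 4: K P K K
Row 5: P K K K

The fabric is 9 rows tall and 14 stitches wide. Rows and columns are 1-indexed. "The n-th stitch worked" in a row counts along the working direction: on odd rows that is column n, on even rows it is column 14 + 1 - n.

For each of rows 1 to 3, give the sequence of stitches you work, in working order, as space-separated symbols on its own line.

Result:
P K P P P K P P P K P P P K
K P K P K P K P K P K P K P
K P P K K P P K K P P K K P

Derivation:
Row 1: chart row 1, RS - tile across columns 1-14 and work as-is.
Row 2: chart row 2, WS - tiled (columns 1-14): K P K P K P K P K P K P K P; work from column 14 back to 1 with K<->P swapped.
Row 3: chart row 3, RS - tile across columns 1-14 and work as-is.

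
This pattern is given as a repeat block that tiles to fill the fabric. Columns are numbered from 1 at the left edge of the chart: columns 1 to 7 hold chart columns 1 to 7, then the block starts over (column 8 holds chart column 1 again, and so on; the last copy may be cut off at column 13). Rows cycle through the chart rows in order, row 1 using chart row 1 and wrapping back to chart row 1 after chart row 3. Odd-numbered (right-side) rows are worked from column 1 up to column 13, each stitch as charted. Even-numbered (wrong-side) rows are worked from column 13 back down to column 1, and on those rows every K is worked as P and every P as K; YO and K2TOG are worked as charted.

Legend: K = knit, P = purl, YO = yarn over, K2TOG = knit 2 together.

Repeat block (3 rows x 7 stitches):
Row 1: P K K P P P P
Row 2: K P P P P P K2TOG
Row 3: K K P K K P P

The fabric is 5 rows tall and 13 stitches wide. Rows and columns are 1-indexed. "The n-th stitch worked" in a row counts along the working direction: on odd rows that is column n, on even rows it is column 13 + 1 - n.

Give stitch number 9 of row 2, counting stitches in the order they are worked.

For row 2: chart row = ((2-1) mod 3) + 1 = 2; this is a WS (even) row.
Chart row 2 tiled across columns 1-13: K P P P P P K2TOG K P P P P P
Wrong side: read the tiled row from column 13 down to 1 and exchange K with P (leave YO, K2TOG).
Row 2 as worked: K K K K K P K2TOG K K K K K P
Stitch 9 in working order -> K

Stitch:
K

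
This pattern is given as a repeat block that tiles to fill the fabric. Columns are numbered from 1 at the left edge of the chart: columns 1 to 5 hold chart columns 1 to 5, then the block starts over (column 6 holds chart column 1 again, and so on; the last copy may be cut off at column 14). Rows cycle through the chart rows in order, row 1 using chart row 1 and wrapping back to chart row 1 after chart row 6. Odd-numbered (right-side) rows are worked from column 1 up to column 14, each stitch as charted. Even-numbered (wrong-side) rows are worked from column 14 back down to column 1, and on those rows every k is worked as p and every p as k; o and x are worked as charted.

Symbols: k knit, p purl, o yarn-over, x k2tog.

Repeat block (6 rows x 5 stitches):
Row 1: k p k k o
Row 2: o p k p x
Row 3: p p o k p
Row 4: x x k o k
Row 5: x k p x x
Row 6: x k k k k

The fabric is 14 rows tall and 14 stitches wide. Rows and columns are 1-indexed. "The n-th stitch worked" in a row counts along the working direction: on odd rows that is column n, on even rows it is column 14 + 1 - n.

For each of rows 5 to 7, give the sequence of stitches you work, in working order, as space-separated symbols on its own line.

Rows as worked:
x k p x x x k p x x x k p x
p p p x p p p p x p p p p x
k p k k o k p k k o k p k k

Derivation:
Row 5: chart row 5, RS - tile across columns 1-14 and work as-is.
Row 6: chart row 6, WS - tiled (columns 1-14): x k k k k x k k k k x k k k; work from column 14 back to 1 with k<->p swapped.
Row 7: chart row 1, RS - tile across columns 1-14 and work as-is.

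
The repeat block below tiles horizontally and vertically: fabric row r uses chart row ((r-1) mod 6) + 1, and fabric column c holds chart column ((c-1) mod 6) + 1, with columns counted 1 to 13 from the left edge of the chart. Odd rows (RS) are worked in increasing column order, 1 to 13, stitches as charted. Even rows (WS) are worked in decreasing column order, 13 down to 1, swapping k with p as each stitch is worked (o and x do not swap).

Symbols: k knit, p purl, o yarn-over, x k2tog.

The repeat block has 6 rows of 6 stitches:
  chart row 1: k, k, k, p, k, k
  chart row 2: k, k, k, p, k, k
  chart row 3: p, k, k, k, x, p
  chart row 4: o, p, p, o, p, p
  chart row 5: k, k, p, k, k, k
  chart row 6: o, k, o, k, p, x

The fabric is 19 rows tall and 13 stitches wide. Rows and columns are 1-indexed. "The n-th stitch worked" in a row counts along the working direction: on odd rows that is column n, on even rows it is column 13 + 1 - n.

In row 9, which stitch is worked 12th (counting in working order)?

For row 9: chart row = ((9-1) mod 6) + 1 = 3; this is a RS (odd) row.
Chart row 3 tiled across columns 1-13: p k k k x p p k k k x p p
Right side: take the tiled row as-is (worked left to right from column 1).
Counting 12 along the worked row gives p.

Stitch:
p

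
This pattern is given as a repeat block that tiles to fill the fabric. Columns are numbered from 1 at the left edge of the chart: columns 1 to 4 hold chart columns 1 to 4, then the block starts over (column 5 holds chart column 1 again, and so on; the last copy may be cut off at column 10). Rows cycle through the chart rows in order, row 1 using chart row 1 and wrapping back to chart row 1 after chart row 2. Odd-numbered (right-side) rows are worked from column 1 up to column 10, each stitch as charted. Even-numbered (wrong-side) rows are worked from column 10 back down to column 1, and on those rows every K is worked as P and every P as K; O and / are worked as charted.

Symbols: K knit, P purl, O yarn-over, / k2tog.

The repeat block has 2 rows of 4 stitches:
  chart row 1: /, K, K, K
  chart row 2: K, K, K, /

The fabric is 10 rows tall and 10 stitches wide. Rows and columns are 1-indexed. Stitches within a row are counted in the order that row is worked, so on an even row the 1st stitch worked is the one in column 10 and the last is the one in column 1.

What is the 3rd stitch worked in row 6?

Result:
/

Derivation:
Row 6 uses chart row ((6-1) mod 2)+1 = 2. Row 6 is even, so WS.
Chart row 2 tiled across columns 1-10: K K K / K K K / K K
WS row: flip the tiled sequence (start at column 10) and apply K<->P; O and / stay.
Row 6 as worked: P P / P P P / P P P
Counting 3 along the worked row gives /.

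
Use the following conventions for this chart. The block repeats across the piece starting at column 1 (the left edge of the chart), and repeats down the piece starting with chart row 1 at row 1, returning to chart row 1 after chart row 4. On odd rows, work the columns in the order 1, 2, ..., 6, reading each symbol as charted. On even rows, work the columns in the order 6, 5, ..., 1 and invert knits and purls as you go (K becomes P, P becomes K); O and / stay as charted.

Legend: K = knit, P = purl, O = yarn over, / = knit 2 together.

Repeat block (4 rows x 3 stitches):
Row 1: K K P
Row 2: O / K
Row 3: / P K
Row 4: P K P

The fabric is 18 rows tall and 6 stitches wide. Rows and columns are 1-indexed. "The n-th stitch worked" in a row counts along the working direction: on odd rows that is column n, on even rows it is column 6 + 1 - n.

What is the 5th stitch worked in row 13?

For row 13: chart row = ((13-1) mod 4) + 1 = 1; this is a RS (odd) row.
Chart row 1 tiled across columns 1-6: K K P K K P
RS: work column 1 to column 6, symbols as charted — the tiled row is the row as worked.
Counting 5 along the worked row gives K.

Stitch:
K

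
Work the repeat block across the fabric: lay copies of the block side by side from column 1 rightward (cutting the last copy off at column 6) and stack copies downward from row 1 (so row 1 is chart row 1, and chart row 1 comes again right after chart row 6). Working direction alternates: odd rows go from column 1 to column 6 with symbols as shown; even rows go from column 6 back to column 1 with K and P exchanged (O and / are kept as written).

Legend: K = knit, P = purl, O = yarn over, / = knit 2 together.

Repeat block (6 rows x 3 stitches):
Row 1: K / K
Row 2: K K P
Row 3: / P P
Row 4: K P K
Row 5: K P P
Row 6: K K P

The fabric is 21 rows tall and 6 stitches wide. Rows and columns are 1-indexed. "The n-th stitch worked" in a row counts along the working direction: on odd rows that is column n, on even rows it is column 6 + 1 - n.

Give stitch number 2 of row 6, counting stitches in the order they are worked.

Stitch:
P

Derivation:
Row 6: (6-1) mod 6 = 5, so use chart row 6. Even row -> WS.
Chart row 6 tiled across columns 1-6: K K P K K P
WS: work from column 6 back to column 1 (reverse the tiled row), swapping K<->P (O and / unchanged).
Row 6 as worked: K P P K P P
Stitch 2 in working order -> P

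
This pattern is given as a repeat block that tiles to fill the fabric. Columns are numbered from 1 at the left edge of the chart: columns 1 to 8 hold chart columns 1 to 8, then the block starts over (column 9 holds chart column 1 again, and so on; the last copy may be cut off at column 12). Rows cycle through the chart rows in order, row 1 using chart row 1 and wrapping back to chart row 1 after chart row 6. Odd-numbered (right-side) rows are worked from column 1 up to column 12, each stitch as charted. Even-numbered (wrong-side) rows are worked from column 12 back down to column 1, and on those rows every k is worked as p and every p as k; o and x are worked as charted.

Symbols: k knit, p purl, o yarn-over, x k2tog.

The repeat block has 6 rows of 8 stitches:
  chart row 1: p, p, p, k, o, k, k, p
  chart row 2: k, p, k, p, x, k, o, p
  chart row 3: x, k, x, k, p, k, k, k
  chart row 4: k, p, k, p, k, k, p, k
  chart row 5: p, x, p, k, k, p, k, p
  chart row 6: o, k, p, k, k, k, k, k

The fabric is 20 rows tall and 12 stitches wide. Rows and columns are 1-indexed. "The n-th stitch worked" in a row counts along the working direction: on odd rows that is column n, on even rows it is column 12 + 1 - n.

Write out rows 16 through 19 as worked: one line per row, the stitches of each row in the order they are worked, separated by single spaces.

Row 16: chart row 4, WS - tiled (columns 1-12): k p k p k k p k k p k p; work from column 12 back to 1 with k<->p swapped.
Row 17: chart row 5, RS - tile across columns 1-12 and work as-is.
Row 18: chart row 6, WS - tiled (columns 1-12): o k p k k k k k o k p k; work from column 12 back to 1 with k<->p swapped.
Row 19: chart row 1, RS - tile across columns 1-12 and work as-is.

== ROWS AS WORKED ==
k p k p p k p p k p k p
p x p k k p k p p x p k
p k p o p p p p p k p o
p p p k o k k p p p p k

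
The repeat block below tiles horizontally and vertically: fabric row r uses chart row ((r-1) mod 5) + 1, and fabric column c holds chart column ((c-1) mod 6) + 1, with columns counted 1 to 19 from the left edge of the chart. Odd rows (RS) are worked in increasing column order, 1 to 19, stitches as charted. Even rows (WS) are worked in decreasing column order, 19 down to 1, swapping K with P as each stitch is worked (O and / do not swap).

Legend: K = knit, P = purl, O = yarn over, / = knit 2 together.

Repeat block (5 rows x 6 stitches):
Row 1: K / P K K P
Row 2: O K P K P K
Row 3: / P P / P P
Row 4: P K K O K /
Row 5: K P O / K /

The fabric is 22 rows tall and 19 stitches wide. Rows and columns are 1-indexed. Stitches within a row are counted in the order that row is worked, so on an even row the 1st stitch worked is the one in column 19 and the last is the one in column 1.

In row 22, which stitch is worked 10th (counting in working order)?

Row 22 uses chart row ((22-1) mod 5)+1 = 2. Row 22 is even, so WS.
Chart row 2 tiled across columns 1-19: O K P K P K O K P K P K O K P K P K O
WS: work from column 19 back to column 1 (reverse the tiled row), swapping K<->P (O and / unchanged).
Row 22 as worked: O P K P K P O P K P K P O P K P K P O
Stitch 10 in working order -> P

Stitch:
P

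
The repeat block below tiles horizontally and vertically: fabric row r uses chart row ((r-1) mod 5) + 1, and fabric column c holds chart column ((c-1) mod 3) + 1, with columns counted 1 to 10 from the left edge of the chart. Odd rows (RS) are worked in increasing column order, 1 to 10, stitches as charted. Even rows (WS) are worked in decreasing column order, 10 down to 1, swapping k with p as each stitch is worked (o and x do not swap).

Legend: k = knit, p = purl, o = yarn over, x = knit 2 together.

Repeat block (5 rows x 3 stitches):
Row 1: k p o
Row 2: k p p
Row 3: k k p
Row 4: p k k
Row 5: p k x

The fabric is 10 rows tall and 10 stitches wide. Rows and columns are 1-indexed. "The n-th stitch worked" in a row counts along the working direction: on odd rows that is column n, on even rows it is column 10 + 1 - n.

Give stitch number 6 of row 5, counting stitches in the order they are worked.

Stitch:
x

Derivation:
For row 5: chart row = ((5-1) mod 5) + 1 = 5; this is a RS (odd) row.
Chart row 5 tiled across columns 1-10: p k x p k x p k x p
Right side: take the tiled row as-is (worked left to right from column 1).
Stitch 6 in working order -> x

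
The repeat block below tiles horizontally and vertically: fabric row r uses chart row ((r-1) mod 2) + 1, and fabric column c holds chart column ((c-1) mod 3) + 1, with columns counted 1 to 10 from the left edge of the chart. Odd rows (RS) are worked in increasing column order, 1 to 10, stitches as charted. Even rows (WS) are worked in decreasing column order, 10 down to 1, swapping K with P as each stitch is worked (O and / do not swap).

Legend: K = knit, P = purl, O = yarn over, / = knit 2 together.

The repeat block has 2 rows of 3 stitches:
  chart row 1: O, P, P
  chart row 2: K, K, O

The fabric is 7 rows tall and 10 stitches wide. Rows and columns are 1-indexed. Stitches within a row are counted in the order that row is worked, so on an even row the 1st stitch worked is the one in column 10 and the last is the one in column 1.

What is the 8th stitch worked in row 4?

== STITCH ==
O

Derivation:
For row 4: chart row = ((4-1) mod 2) + 1 = 2; this is a WS (even) row.
Chart row 2 tiled across columns 1-10: K K O K K O K K O K
WS: work from column 10 back to column 1 (reverse the tiled row), swapping K<->P (O and / unchanged).
Row 4 as worked: P O P P O P P O P P
The 8th stitch worked is O.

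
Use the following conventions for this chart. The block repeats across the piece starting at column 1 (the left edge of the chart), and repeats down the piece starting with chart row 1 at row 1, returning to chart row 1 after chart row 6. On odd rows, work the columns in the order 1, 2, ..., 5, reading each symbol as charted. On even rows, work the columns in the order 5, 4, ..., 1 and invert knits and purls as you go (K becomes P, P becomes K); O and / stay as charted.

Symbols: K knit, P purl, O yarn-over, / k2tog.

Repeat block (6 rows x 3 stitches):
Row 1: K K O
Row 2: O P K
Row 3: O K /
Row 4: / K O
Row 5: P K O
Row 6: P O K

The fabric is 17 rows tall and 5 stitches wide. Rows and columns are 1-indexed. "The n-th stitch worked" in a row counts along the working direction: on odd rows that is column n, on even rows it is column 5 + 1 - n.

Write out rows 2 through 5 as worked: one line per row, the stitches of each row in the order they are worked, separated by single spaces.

Row 2: chart row 2, WS - tiled (columns 1-5): O P K O P; work from column 5 back to 1 with K<->P swapped.
Row 3: chart row 3, RS - tile across columns 1-5 and work as-is.
Row 4: chart row 4, WS - tiled (columns 1-5): / K O / K; work from column 5 back to 1 with K<->P swapped.
Row 5: chart row 5, RS - tile across columns 1-5 and work as-is.

== ROWS AS WORKED ==
K O P K O
O K / O K
P / O P /
P K O P K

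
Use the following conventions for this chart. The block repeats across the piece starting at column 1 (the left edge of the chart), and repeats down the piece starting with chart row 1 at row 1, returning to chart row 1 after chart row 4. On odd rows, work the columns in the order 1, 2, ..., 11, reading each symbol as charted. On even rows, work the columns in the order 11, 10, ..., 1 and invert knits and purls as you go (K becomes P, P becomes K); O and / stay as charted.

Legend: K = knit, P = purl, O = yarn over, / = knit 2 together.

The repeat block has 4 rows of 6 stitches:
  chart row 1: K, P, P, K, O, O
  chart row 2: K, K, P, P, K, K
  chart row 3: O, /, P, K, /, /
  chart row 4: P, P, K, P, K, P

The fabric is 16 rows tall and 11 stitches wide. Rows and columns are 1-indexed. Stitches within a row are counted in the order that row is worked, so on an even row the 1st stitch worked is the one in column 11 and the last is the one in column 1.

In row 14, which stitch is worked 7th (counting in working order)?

Stitch:
P

Derivation:
Row 14: (14-1) mod 4 = 1, so use chart row 2. Even row -> WS.
Chart row 2 tiled across columns 1-11: K K P P K K K K P P K
WS row: flip the tiled sequence (start at column 11) and apply K<->P; O and / stay.
Row 14 as worked: P K K P P P P K K P P
The 7th stitch worked is P.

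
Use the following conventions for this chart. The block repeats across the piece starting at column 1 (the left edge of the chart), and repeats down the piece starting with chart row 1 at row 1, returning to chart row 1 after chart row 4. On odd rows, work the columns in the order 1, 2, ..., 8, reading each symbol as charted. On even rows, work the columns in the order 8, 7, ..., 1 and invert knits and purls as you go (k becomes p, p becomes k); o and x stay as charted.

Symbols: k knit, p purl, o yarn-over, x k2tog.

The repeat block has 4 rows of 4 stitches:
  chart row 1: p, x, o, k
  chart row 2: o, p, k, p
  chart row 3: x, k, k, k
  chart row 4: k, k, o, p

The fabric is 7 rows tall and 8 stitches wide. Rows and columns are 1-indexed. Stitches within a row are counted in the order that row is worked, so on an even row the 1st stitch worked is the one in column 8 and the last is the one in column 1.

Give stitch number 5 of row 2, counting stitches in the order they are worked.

Row 2: (2-1) mod 4 = 1, so use chart row 2. Even row -> WS.
Chart row 2 tiled across columns 1-8: o p k p o p k p
WS: work from column 8 back to column 1 (reverse the tiled row), swapping k<->p (o and x unchanged).
Row 2 as worked: k p k o k p k o
The 5th stitch worked is k.

Result:
k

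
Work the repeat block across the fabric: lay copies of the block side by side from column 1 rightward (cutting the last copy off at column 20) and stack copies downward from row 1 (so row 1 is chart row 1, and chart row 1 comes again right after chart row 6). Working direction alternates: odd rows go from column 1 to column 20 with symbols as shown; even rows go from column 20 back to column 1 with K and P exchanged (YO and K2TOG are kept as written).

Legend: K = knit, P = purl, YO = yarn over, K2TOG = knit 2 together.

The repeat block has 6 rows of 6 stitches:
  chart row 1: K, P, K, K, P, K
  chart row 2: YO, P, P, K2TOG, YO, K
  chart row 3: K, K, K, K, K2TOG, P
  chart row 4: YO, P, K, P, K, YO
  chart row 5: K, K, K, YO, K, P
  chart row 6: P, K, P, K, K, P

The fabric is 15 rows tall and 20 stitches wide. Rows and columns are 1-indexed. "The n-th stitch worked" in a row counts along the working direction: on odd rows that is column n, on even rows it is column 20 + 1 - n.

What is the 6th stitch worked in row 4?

Row 4 uses chart row ((4-1) mod 6)+1 = 4. Row 4 is even, so WS.
Chart row 4 tiled across columns 1-20: YO P K P K YO YO P K P K YO YO P K P K YO YO P
WS: work from column 20 back to column 1 (reverse the tiled row), swapping K<->P (YO and K2TOG unchanged).
Row 4 as worked: K YO YO P K P K YO YO P K P K YO YO P K P K YO
Counting 6 along the worked row gives P.

== STITCH ==
P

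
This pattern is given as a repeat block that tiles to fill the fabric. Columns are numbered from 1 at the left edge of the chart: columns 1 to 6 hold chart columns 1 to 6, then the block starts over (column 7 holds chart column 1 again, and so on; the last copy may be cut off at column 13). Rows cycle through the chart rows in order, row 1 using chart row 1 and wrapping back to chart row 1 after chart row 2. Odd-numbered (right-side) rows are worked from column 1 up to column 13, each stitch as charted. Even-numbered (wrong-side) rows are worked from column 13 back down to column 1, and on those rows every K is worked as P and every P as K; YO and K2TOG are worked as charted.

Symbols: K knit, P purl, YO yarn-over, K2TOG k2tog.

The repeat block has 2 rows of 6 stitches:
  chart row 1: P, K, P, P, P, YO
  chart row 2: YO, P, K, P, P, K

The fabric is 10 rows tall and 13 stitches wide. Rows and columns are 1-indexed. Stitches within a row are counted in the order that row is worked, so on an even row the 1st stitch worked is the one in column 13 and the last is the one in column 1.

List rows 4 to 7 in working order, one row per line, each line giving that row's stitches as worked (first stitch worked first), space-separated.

Row 4: chart row 2, WS - tiled (columns 1-13): YO P K P P K YO P K P P K YO; work from column 13 back to 1 with K<->P swapped.
Row 5: chart row 1, RS - tile across columns 1-13 and work as-is.
Row 6: chart row 2, WS - tiled (columns 1-13): YO P K P P K YO P K P P K YO; work from column 13 back to 1 with K<->P swapped.
Row 7: chart row 1, RS - tile across columns 1-13 and work as-is.

== ROWS AS WORKED ==
YO P K K P K YO P K K P K YO
P K P P P YO P K P P P YO P
YO P K K P K YO P K K P K YO
P K P P P YO P K P P P YO P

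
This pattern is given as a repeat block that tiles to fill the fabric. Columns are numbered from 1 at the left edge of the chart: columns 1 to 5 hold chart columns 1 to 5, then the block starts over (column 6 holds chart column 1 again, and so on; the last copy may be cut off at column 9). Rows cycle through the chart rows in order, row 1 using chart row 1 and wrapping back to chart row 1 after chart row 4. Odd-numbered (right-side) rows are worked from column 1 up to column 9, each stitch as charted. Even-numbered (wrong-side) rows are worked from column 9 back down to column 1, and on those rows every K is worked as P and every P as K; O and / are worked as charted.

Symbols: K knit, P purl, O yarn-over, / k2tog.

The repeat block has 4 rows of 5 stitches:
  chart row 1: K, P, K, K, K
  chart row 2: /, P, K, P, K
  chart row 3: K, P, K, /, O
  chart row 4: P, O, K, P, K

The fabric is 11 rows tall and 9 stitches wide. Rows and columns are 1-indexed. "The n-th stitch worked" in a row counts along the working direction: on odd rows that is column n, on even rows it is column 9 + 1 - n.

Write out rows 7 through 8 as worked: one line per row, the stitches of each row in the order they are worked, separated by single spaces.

Row 7: chart row 3, RS - tile across columns 1-9 and work as-is.
Row 8: chart row 4, WS - tiled (columns 1-9): P O K P K P O K P; work from column 9 back to 1 with K<->P swapped.

== ROWS AS WORKED ==
K P K / O K P K /
K P O K P K P O K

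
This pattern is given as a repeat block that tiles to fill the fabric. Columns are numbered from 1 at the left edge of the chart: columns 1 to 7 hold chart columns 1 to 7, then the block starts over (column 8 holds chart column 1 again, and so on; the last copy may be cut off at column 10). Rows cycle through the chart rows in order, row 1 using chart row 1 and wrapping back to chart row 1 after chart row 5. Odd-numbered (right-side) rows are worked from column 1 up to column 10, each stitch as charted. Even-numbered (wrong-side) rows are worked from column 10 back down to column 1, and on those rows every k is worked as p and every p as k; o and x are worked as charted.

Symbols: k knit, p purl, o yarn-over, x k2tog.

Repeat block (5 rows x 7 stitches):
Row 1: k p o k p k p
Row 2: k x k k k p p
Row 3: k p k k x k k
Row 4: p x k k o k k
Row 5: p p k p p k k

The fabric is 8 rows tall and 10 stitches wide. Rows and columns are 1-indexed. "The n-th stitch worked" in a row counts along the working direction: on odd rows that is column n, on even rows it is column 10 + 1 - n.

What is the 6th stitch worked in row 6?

Row 6: (6-1) mod 5 = 0, so use chart row 1. Even row -> WS.
Chart row 1 tiled across columns 1-10: k p o k p k p k p o
WS: work from column 10 back to column 1 (reverse the tiled row), swapping k<->p (o and x unchanged).
Row 6 as worked: o k p k p k p o k p
The 6th stitch worked is k.

Stitch:
k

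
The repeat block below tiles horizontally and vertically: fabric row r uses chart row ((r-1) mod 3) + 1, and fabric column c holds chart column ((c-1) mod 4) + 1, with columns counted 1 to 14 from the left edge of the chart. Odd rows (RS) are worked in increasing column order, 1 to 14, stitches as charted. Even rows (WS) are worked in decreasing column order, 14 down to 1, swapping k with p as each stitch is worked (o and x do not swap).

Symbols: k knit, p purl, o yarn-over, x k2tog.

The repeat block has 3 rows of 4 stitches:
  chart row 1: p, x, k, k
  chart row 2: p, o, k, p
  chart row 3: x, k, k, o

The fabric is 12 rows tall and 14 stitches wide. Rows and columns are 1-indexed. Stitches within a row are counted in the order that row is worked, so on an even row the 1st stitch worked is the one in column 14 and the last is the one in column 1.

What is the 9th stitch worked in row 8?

== STITCH ==
o

Derivation:
For row 8: chart row = ((8-1) mod 3) + 1 = 2; this is a WS (even) row.
Chart row 2 tiled across columns 1-14: p o k p p o k p p o k p p o
WS: work from column 14 back to column 1 (reverse the tiled row), swapping k<->p (o and x unchanged).
Row 8 as worked: o k k p o k k p o k k p o k
The 9th stitch worked is o.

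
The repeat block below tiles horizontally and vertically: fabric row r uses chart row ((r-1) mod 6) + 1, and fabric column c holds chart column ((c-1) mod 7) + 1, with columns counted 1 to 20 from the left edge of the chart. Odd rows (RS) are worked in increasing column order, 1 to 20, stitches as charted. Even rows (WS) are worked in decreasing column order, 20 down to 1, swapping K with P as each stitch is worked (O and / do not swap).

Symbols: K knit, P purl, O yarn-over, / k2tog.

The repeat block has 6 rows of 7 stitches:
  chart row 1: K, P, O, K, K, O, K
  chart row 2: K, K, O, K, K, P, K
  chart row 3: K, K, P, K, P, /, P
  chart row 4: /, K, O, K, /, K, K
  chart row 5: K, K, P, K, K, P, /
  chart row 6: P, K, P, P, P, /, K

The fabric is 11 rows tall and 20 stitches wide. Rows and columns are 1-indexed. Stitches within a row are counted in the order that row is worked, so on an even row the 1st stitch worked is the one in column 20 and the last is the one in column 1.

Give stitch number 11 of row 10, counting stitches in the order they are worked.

Result:
O

Derivation:
Row 10 uses chart row ((10-1) mod 6)+1 = 4. Row 10 is even, so WS.
Chart row 4 tiled across columns 1-20: / K O K / K K / K O K / K K / K O K / K
Wrong side: read the tiled row from column 20 down to 1 and exchange K with P (leave O, /).
Row 10 as worked: P / P O P / P P / P O P / P P / P O P /
Counting 11 along the worked row gives O.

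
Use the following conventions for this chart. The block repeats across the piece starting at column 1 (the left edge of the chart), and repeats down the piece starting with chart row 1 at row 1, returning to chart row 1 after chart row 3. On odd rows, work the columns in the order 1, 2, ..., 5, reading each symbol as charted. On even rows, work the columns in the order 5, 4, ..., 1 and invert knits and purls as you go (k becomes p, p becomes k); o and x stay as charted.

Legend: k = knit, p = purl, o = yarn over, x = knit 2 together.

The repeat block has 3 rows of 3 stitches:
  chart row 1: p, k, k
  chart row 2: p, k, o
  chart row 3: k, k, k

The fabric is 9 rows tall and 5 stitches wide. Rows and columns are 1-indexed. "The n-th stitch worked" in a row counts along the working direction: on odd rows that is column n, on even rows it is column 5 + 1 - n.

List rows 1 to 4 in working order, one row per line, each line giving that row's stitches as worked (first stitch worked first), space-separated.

Rows as worked:
p k k p k
p k o p k
k k k k k
p k p p k

Derivation:
Row 1: chart row 1, RS - tile across columns 1-5 and work as-is.
Row 2: chart row 2, WS - tiled (columns 1-5): p k o p k; work from column 5 back to 1 with k<->p swapped.
Row 3: chart row 3, RS - tile across columns 1-5 and work as-is.
Row 4: chart row 1, WS - tiled (columns 1-5): p k k p k; work from column 5 back to 1 with k<->p swapped.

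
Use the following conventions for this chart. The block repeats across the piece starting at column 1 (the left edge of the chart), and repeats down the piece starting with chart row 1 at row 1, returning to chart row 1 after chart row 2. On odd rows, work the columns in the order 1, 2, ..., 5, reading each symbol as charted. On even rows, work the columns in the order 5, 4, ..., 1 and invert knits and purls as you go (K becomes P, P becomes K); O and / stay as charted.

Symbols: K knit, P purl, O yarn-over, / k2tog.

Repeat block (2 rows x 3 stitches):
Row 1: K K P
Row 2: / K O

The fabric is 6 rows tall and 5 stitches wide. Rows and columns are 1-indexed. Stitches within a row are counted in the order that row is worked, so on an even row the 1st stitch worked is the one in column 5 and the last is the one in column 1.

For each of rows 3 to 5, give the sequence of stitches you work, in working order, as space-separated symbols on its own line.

Row 3: chart row 1, RS - tile across columns 1-5 and work as-is.
Row 4: chart row 2, WS - tiled (columns 1-5): / K O / K; work from column 5 back to 1 with K<->P swapped.
Row 5: chart row 1, RS - tile across columns 1-5 and work as-is.

== ROWS AS WORKED ==
K K P K K
P / O P /
K K P K K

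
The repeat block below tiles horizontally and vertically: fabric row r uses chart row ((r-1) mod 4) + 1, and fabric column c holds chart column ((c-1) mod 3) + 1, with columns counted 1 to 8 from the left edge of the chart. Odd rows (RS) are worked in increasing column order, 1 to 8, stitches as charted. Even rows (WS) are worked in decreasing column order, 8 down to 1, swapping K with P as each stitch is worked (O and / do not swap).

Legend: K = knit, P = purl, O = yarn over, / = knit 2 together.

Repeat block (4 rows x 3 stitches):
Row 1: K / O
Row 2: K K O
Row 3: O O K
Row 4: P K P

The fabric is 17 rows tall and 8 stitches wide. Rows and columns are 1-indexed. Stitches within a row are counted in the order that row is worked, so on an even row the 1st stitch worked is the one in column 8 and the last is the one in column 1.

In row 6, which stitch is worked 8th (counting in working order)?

For row 6: chart row = ((6-1) mod 4) + 1 = 2; this is a WS (even) row.
Chart row 2 tiled across columns 1-8: K K O K K O K K
WS: work from column 8 back to column 1 (reverse the tiled row), swapping K<->P (O and / unchanged).
Row 6 as worked: P P O P P O P P
Stitch 8 in working order -> P

Stitch:
P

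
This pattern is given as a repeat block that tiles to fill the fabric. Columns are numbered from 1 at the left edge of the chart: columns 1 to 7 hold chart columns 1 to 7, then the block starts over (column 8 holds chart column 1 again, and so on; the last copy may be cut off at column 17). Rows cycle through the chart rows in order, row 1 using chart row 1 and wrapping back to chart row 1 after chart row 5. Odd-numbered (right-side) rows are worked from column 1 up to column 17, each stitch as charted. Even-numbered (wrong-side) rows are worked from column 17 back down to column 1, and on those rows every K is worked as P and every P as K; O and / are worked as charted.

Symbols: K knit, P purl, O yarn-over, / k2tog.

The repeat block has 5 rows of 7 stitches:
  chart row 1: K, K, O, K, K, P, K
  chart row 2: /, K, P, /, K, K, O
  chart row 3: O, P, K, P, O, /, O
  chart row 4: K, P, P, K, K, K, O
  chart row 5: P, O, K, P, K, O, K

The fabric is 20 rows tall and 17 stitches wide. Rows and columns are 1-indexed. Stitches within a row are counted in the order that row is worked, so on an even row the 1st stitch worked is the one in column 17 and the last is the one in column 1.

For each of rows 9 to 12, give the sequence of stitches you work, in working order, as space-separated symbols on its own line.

== ROWS AS WORKED ==
K P P K K K O K P P K K K O K P P
P O K P O P K P O K P O P K P O K
K K O K K P K K K O K K P K K K O
K P / O P P / K P / O P P / K P /

Derivation:
Row 9: chart row 4, RS - tile across columns 1-17 and work as-is.
Row 10: chart row 5, WS - tiled (columns 1-17): P O K P K O K P O K P K O K P O K; work from column 17 back to 1 with K<->P swapped.
Row 11: chart row 1, RS - tile across columns 1-17 and work as-is.
Row 12: chart row 2, WS - tiled (columns 1-17): / K P / K K O / K P / K K O / K P; work from column 17 back to 1 with K<->P swapped.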